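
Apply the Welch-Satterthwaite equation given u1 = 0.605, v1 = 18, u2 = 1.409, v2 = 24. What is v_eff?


uc = sqrt(u1^2 + u2^2) = sqrt(0.605^2 + 1.409^2) = 1.5333969
v_eff = uc^4 / (u1^4/v1 + u2^4/v2)
= 1.5333969^4 / (0.605^4/18 + 1.409^4/24)
= 5.5286402 / 0.17166554
v_eff = 32.2059

32.2059


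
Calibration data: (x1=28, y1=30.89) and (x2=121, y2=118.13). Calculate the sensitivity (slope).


slope = (y2 - y1) / (x2 - x1)
= (118.13 - 30.89) / (121 - 28)
= 87.2400 / 93
= 0.9381

0.9381


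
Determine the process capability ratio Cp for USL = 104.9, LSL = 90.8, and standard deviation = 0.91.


Cp = (USL - LSL) / (6 * sigma)
= (104.9 - 90.8) / (6 * 0.91)
= 14.1000 / 5.4600
= 2.5824

2.5824


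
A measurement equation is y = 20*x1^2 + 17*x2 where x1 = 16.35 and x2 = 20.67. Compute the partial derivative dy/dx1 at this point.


y = 20*x1^2 + 17*x2
dy/dx1 = 2*20*x1
Evaluate at x1 = 16.35: c1 = 40 * 16.35
c1 = 654.0000

654.0000


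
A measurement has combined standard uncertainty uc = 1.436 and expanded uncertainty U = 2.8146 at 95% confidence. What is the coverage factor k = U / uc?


k = U / uc
k = 2.8146 / 1.436
k = 1.96

1.96


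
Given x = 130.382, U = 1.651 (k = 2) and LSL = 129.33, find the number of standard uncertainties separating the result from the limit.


u = U / k = 1.651 / 2 = 0.8255
margin = |LSL - x| = |129.33 - 130.382| = 1.052
z = margin / u = 1.052 / 0.8255
z = 1.2744

1.2744


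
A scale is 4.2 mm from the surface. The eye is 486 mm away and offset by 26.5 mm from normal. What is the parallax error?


error = h * offset / d
= 4.2 * 26.5 / 486
= 0.2290

0.2290


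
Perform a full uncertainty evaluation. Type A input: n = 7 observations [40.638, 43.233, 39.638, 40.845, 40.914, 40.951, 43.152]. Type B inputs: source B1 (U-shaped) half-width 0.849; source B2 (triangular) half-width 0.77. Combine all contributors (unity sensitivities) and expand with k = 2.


mean = (40.638 + 43.233 + 39.638 + 40.845 + 40.914 + 40.951 + 43.152) / 7 = 41.33871429
s = sqrt(sum((x - mean)^2)/(n-1)) = 1.3437641
u_A = s / sqrt(n) = 1.3437641 / sqrt(7) = 0.50789509
u_B1 = 0.849 / sqrt(2) = 0.60033366
u_B2 = 0.77 / sqrt(6) = 0.31435118
uc = sqrt(0.50789509^2 + 0.60033366^2 + 0.31435118^2) = 0.84686161
U = k * uc = 2 * 0.84686161
U = 1.6937

1.6937


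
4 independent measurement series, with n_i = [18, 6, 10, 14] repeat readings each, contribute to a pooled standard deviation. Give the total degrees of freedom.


nu = sum_i (n_i - 1)
nu = ((18 - 1) + (6 - 1) + (10 - 1) + (14 - 1))
nu = 17 + 5 + 9 + 13
nu = 44

44


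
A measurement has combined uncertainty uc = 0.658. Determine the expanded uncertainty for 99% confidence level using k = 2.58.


U = k * uc
U = 2.58 * 0.658
U = 1.6976

1.6976


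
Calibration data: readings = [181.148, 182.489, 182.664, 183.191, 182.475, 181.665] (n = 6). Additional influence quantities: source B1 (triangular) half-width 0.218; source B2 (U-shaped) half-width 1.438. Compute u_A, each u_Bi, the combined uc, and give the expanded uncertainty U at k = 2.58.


mean = (181.148 + 182.489 + 182.664 + 183.191 + 182.475 + 181.665) / 6 = 182.272
s = sqrt(sum((x - mean)^2)/(n-1)) = 0.73733954
u_A = s / sqrt(n) = 0.73733954 / sqrt(6) = 0.30101761
u_B1 = 0.218 / sqrt(6) = 0.088998127
u_B2 = 1.438 / sqrt(2) = 1.0168196
uc = sqrt(0.30101761^2 + 0.088998127^2 + 1.0168196^2) = 1.0641684
U = k * uc = 2.58 * 1.0641684
U = 2.7456

2.7456


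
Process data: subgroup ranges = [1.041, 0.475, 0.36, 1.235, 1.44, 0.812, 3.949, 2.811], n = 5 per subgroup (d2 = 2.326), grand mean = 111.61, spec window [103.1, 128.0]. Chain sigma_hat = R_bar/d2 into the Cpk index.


R_bar = (1.041 + 0.475 + 0.36 + 1.235 + 1.44 + 0.812 + 3.949 + 2.811) / 8 = 1.515375
sigma = R_bar / d2 = 1.515375 / 2.326 = 0.65149398
Cp = (USL - LSL)/(6*sigma) = (128.0 - 103.1)/(6*0.65149398) = 6.3700
Cpu = (128.0 - 111.61)/(3*0.65149398) = 8.3859
Cpl = (111.61 - 103.1)/(3*0.65149398) = 4.3541
Cpk = min(Cpu, Cpl) = 4.3541

4.3541


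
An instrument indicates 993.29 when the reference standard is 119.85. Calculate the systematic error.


Systematic error = measured - true
= 993.29 - 119.85
= 873.4400

873.4400


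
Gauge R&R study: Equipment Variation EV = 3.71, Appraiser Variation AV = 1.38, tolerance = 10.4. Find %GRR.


GRR = sqrt(EV^2 + AV^2) = sqrt(3.71^2 + 1.38^2) = 3.9583456
%GRR = GRR / tol * 100 = 3.9583456 / 10.4 * 100
%GRR = 38.0610

38.0610


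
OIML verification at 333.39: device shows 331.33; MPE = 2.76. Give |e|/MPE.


e = indication - reference = 331.33 - 333.39 = -2.0600
|e| = 2.0600
ratio = |e| / MPE = 2.0600 / 2.76
ratio = 0.7464

0.7464


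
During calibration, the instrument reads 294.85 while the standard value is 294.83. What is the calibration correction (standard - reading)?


Correction = standard - reading
= 294.83 - 294.85
= -0.0200

-0.0200


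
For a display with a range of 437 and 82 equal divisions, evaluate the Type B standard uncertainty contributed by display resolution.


resolution = range / divisions
resolution = 437 / 82 = 5.3292683
u_res = resolution / (2*sqrt(3))
u_res = 5.3292683 / 3.4641016
u_res = 1.5384

1.5384


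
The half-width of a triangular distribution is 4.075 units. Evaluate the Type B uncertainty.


u_B = half_width / sqrt(6)
u_B = 4.075 / 2.4494897
u_B = 1.6636

1.6636


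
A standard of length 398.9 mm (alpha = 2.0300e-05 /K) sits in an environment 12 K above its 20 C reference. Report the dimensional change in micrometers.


dL = L * alpha * dT
= 398.9 * 2.0300e-05 * 12
= 0.0971720 mm
dL_um = 0.0971720 * 1000 = 97.1720 um

97.1720


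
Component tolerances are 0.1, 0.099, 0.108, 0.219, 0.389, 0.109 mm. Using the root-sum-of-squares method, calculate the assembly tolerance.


RSS = sqrt(0.1^2 + 0.099^2 + 0.108^2 + 0.219^2 + 0.389^2 + 0.109^2)
= sqrt(0.242628)
= 0.4926

0.4926


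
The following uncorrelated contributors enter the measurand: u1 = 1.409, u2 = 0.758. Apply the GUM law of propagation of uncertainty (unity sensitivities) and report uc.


uc = sqrt(1.409^2 + 0.758^2)
uc = sqrt(2.559845)
uc = 1.6000

1.6000


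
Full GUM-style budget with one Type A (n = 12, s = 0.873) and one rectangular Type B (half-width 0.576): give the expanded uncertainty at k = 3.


u_A = s / sqrt(n) = 0.873 / sqrt(12) = 0.25201339
u_B = half_width / sqrt(3) = 0.576 / sqrt(3) = 0.33255376
uc = sqrt(u_A^2 + u_B^2) = sqrt(0.25201339^2 + 0.33255376^2) = 0.41725622
U = k * uc = 3 * 0.41725622
U = 1.2518

1.2518


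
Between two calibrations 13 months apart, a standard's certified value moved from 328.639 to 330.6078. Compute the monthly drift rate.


rate = (v2 - v1) / months
= (330.6078 - 328.639) / 13
= 1.9688 / 13
= 0.1514

0.1514


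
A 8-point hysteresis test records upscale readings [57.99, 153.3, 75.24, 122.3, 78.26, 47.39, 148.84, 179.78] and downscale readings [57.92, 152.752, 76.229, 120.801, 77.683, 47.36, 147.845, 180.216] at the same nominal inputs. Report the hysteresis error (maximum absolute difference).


|57.99 - 57.92| = 0.0700
|153.3 - 152.752| = 0.5480
|75.24 - 76.229| = 0.9890
|122.3 - 120.801| = 1.4990
|78.26 - 77.683| = 0.5770
|47.39 - 47.36| = 0.0300
|148.84 - 147.845| = 0.9950
|179.78 - 180.216| = 0.4360
hysteresis = max(diffs) = 1.4990

1.4990


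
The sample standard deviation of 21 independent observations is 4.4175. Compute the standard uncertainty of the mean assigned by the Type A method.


u_A = s / sqrt(n)
u_A = 4.4175 / sqrt(21)
u_A = 4.4175 / 4.5825757
u_A = 0.9640

0.9640


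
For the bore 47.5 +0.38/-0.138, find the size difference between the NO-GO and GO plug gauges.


GO = nominal - lower_tol (smallest hole = maximum material condition)
GO = 47.5 - 0.138 = 47.362
NO-GO = nominal + upper_tol (largest hole = least material condition)
NO-GO = 47.5 + 0.38 = 47.88
spread = NO-GO - GO = 47.88 - 47.362 = 0.5180

0.5180


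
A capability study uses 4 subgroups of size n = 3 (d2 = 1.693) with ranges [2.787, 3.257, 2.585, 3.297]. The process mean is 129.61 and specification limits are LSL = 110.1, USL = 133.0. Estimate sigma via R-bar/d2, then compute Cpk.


R_bar = (2.787 + 3.257 + 2.585 + 3.297) / 4 = 2.9815
sigma = R_bar / d2 = 2.9815 / 1.693 = 1.761075
Cp = (USL - LSL)/(6*sigma) = (133.0 - 110.1)/(6*1.761075) = 2.1672
Cpu = (133.0 - 129.61)/(3*1.761075) = 0.6417
Cpl = (129.61 - 110.1)/(3*1.761075) = 3.6928
Cpk = min(Cpu, Cpl) = 0.6417

0.6417


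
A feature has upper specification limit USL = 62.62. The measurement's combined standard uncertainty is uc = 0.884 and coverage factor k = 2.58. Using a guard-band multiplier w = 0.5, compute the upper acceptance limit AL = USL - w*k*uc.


U = k * uc = 2.58 * 0.884 = 2.28072
guard band g = w * U = 0.5 * 2.28072 = 1.14036
AL = USL - g = 62.62 - 1.14036
AL = 61.4796

61.4796


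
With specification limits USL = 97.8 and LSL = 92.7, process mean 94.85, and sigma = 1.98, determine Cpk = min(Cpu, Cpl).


Cpu = (USL - mean) / (3*sigma) = (97.8 - 94.85) / (3*1.98) = 0.4966
Cpl = (mean - LSL) / (3*sigma) = (94.85 - 92.7) / (3*1.98) = 0.3620
Cpk = min(Cpu, Cpl) = 0.3620

0.3620


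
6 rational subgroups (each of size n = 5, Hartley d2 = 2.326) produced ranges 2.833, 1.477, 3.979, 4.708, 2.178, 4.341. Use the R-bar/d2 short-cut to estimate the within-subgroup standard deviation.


R_bar = (2.833 + 1.477 + 3.979 + 4.708 + 2.178 + 4.341) / 6
R_bar = 19.516 / 6 = 3.2526667
sigma_hat = R_bar / d2 = 3.2526667 / 2.326 = 1.3984

1.3984


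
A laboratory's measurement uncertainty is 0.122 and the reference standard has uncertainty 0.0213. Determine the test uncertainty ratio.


TUR = u_lab / u_ref
= 0.122 / 0.0213
= 5.7277

5.7277


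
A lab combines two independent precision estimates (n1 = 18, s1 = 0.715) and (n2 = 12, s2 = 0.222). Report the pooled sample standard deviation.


s_p = sqrt(((n1-1)*s1^2 + (n2-1)*s2^2) / (n1+n2-2))
numerator = (18-1)*0.715^2 + (12-1)*0.222^2 = 8.690825 + 0.542124 = 9.232949
denominator = 18 + 12 - 2 = 28
s_p^2 = 9.232949 / 28 = 0.32974818
s_p = sqrt(0.32974818) = 0.5742

0.5742


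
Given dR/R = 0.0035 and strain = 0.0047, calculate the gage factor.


GF = (dR/R) / epsilon
= 0.0035 / 0.0047
= 0.7447

0.7447


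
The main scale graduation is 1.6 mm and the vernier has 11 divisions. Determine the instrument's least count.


LC = MSD / n_div
= 1.6 / 11
= 0.1455

0.1455


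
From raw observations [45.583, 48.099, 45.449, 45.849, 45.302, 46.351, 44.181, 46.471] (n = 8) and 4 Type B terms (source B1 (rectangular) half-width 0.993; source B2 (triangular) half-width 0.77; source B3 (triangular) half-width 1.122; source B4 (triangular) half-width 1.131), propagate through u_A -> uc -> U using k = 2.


mean = (45.583 + 48.099 + 45.449 + 45.849 + 45.302 + 46.351 + 44.181 + 46.471) / 8 = 45.910625
s = sqrt(sum((x - mean)^2)/(n-1)) = 1.1328344
u_A = s / sqrt(n) = 1.1328344 / sqrt(8) = 0.40051744
u_B1 = 0.993 / sqrt(3) = 0.57330882
u_B2 = 0.77 / sqrt(6) = 0.31435118
u_B3 = 1.122 / sqrt(6) = 0.45805458
u_B4 = 1.131 / sqrt(6) = 0.46172882
uc = sqrt(0.40051744^2 + 0.57330882^2 + 0.31435118^2 + 0.45805458^2 + 0.46172882^2) = 1.0054459
U = k * uc = 2 * 1.0054459
U = 2.0109

2.0109


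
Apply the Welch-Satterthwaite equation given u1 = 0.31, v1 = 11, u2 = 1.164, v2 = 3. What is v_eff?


uc = sqrt(u1^2 + u2^2) = sqrt(0.31^2 + 1.164^2) = 1.204573
v_eff = uc^4 / (u1^4/v1 + u2^4/v2)
= 1.204573^4 / (0.31^4/11 + 1.164^4/3)
= 2.1053897 / 0.61275395
v_eff = 3.4359

3.4359


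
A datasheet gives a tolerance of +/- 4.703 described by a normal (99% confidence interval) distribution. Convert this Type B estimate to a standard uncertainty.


u_B = half_width / 2.576
u_B = 4.703 / 2.576
u_B = 1.8257

1.8257


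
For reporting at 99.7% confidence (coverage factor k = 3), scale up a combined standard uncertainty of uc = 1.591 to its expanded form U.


U = k * uc
U = 3 * 1.591
U = 4.7730

4.7730


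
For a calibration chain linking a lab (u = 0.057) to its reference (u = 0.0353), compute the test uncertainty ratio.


TUR = u_lab / u_ref
= 0.057 / 0.0353
= 1.6147

1.6147


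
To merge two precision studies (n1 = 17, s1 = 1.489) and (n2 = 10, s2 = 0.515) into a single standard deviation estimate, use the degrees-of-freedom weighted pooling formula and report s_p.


s_p = sqrt(((n1-1)*s1^2 + (n2-1)*s2^2) / (n1+n2-2))
numerator = (17-1)*1.489^2 + (10-1)*0.515^2 = 35.473936 + 2.387025 = 37.860961
denominator = 17 + 10 - 2 = 25
s_p^2 = 37.860961 / 25 = 1.5144384
s_p = sqrt(1.5144384) = 1.2306

1.2306


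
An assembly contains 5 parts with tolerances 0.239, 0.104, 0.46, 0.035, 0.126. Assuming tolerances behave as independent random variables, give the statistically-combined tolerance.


RSS = sqrt(0.239^2 + 0.104^2 + 0.46^2 + 0.035^2 + 0.126^2)
= sqrt(0.296638)
= 0.5446

0.5446


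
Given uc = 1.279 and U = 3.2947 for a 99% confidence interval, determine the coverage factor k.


k = U / uc
k = 3.2947 / 1.279
k = 2.576

2.576


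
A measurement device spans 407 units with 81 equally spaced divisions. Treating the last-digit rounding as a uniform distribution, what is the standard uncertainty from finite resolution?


resolution = range / divisions
resolution = 407 / 81 = 5.0246914
u_res = resolution / (2*sqrt(3))
u_res = 5.0246914 / 3.4641016
u_res = 1.4505

1.4505


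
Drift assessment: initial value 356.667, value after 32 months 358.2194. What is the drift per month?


rate = (v2 - v1) / months
= (358.2194 - 356.667) / 32
= 1.5524 / 32
= 0.0485

0.0485


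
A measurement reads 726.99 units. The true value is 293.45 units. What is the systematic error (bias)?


Systematic error = measured - true
= 726.99 - 293.45
= 433.5400

433.5400


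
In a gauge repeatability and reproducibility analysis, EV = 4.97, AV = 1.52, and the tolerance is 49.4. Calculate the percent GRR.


GRR = sqrt(EV^2 + AV^2) = sqrt(4.97^2 + 1.52^2) = 5.1972397
%GRR = GRR / tol * 100 = 5.1972397 / 49.4 * 100
%GRR = 10.5207

10.5207


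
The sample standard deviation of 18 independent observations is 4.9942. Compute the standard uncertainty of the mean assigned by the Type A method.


u_A = s / sqrt(n)
u_A = 4.9942 / sqrt(18)
u_A = 4.9942 / 4.2426407
u_A = 1.1771

1.1771


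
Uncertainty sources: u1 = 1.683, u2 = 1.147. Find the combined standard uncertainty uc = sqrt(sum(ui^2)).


uc = sqrt(1.683^2 + 1.147^2)
uc = sqrt(4.148098)
uc = 2.0367

2.0367


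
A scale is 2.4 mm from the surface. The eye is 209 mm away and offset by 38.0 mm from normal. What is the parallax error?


error = h * offset / d
= 2.4 * 38.0 / 209
= 0.4364

0.4364


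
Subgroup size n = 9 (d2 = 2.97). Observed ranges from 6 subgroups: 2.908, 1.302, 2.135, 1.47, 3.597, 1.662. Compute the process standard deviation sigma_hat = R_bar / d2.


R_bar = (2.908 + 1.302 + 2.135 + 1.47 + 3.597 + 1.662) / 6
R_bar = 13.074 / 6 = 2.179
sigma_hat = R_bar / d2 = 2.179 / 2.97 = 0.7337

0.7337


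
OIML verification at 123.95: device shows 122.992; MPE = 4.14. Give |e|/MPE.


e = indication - reference = 122.992 - 123.95 = -0.9580
|e| = 0.9580
ratio = |e| / MPE = 0.9580 / 4.14
ratio = 0.2314

0.2314


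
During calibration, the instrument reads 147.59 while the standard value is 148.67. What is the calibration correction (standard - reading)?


Correction = standard - reading
= 148.67 - 147.59
= 1.0800

1.0800


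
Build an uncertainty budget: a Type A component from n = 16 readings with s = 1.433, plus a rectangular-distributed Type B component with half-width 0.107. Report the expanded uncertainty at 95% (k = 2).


u_A = s / sqrt(n) = 1.433 / sqrt(16) = 0.35825
u_B = half_width / sqrt(3) = 0.107 / sqrt(3) = 0.061776479
uc = sqrt(u_A^2 + u_B^2) = sqrt(0.35825^2 + 0.061776479^2) = 0.36353734
U = k * uc = 2 * 0.36353734
U = 0.7271

0.7271


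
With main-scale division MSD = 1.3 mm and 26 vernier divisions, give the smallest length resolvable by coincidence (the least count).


LC = MSD / n_div
= 1.3 / 26
= 0.0500

0.0500


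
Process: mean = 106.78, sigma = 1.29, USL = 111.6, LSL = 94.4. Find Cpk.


Cpu = (USL - mean) / (3*sigma) = (111.6 - 106.78) / (3*1.29) = 1.2455
Cpl = (mean - LSL) / (3*sigma) = (106.78 - 94.4) / (3*1.29) = 3.1990
Cpk = min(Cpu, Cpl) = 1.2455

1.2455


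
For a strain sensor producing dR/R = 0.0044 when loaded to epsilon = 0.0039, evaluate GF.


GF = (dR/R) / epsilon
= 0.0044 / 0.0039
= 1.1282

1.1282


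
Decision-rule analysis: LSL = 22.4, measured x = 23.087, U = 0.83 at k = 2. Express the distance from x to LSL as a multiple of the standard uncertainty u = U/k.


u = U / k = 0.83 / 2 = 0.415
margin = |LSL - x| = |22.4 - 23.087| = 0.687
z = margin / u = 0.687 / 0.415
z = 1.6554

1.6554


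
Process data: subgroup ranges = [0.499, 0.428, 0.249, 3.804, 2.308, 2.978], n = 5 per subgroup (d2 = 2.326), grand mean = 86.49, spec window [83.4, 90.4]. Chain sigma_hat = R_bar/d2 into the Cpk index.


R_bar = (0.499 + 0.428 + 0.249 + 3.804 + 2.308 + 2.978) / 6 = 1.711
sigma = R_bar / d2 = 1.711 / 2.326 = 0.73559759
Cp = (USL - LSL)/(6*sigma) = (90.4 - 83.4)/(6*0.73559759) = 1.5860
Cpu = (90.4 - 86.49)/(3*0.73559759) = 1.7718
Cpl = (86.49 - 83.4)/(3*0.73559759) = 1.4002
Cpk = min(Cpu, Cpl) = 1.4002

1.4002


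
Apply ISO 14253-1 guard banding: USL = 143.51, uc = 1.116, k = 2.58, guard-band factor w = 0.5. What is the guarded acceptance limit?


U = k * uc = 2.58 * 1.116 = 2.87928
guard band g = w * U = 0.5 * 2.87928 = 1.43964
AL = USL - g = 143.51 - 1.43964
AL = 142.0704

142.0704


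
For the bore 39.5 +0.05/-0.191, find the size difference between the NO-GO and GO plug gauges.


GO = nominal - lower_tol (smallest hole = maximum material condition)
GO = 39.5 - 0.191 = 39.309
NO-GO = nominal + upper_tol (largest hole = least material condition)
NO-GO = 39.5 + 0.05 = 39.55
spread = NO-GO - GO = 39.55 - 39.309 = 0.2410

0.2410


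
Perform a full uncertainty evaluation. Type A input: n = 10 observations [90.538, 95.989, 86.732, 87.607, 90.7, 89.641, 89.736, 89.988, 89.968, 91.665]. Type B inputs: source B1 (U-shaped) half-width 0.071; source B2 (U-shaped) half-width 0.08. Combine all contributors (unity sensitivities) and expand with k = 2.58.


mean = (90.538 + 95.989 + 86.732 + 87.607 + 90.7 + 89.641 + 89.736 + 89.988 + 89.968 + 91.665) / 10 = 90.2564
s = sqrt(sum((x - mean)^2)/(n-1)) = 2.4803315
u_A = s / sqrt(n) = 2.4803315 / sqrt(10) = 0.78434969
u_B1 = 0.071 / sqrt(2) = 0.050204581
u_B2 = 0.08 / sqrt(2) = 0.056568542
uc = sqrt(0.78434969^2 + 0.050204581^2 + 0.056568542^2) = 0.7879879
U = k * uc = 2.58 * 0.7879879
U = 2.0330

2.0330


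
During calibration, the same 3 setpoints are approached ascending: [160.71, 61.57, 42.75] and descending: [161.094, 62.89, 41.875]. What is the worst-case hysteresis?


|160.71 - 161.094| = 0.3840
|61.57 - 62.89| = 1.3200
|42.75 - 41.875| = 0.8750
hysteresis = max(diffs) = 1.3200

1.3200


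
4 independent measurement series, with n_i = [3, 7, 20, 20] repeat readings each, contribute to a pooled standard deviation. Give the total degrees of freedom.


nu = sum_i (n_i - 1)
nu = ((3 - 1) + (7 - 1) + (20 - 1) + (20 - 1))
nu = 2 + 6 + 19 + 19
nu = 46

46


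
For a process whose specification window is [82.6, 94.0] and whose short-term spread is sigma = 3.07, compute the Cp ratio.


Cp = (USL - LSL) / (6 * sigma)
= (94.0 - 82.6) / (6 * 3.07)
= 11.4000 / 18.4200
= 0.6189

0.6189


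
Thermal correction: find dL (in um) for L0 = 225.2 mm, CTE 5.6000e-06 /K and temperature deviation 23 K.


dL = L * alpha * dT
= 225.2 * 5.6000e-06 * 23
= 0.0290058 mm
dL_um = 0.0290058 * 1000 = 29.0058 um

29.0058


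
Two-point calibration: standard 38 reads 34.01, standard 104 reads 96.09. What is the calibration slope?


slope = (y2 - y1) / (x2 - x1)
= (96.09 - 34.01) / (104 - 38)
= 62.0800 / 66
= 0.9406

0.9406


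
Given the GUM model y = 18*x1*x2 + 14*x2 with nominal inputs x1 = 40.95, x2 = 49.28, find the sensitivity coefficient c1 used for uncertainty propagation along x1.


y = 18*x1*x2 + 14*x2
dy/dx1 = 18*x2
Evaluate at x2 = 49.28: c1 = 18 * 49.28
c1 = 887.0400

887.0400


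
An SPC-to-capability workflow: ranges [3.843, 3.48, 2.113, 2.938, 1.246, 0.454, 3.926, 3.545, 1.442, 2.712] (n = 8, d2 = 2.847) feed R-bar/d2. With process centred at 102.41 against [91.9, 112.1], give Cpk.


R_bar = (3.843 + 3.48 + 2.113 + 2.938 + 1.246 + 0.454 + 3.926 + 3.545 + 1.442 + 2.712) / 10 = 2.5699
sigma = R_bar / d2 = 2.5699 / 2.847 = 0.90266948
Cp = (USL - LSL)/(6*sigma) = (112.1 - 91.9)/(6*0.90266948) = 3.7297
Cpu = (112.1 - 102.41)/(3*0.90266948) = 3.5783
Cpl = (102.41 - 91.9)/(3*0.90266948) = 3.8811
Cpk = min(Cpu, Cpl) = 3.5783

3.5783


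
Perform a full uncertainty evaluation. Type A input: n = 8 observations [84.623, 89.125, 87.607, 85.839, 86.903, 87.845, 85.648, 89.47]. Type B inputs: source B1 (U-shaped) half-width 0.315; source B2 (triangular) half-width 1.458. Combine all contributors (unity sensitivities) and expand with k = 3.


mean = (84.623 + 89.125 + 87.607 + 85.839 + 86.903 + 87.845 + 85.648 + 89.47) / 8 = 87.1325
s = sqrt(sum((x - mean)^2)/(n-1)) = 1.7068732
u_A = s / sqrt(n) = 1.7068732 / sqrt(8) = 0.60347081
u_B1 = 0.315 / sqrt(2) = 0.22273864
u_B2 = 1.458 / sqrt(6) = 0.59522601
uc = sqrt(0.60347081^2 + 0.22273864^2 + 0.59522601^2) = 0.87640374
U = k * uc = 3 * 0.87640374
U = 2.6292

2.6292


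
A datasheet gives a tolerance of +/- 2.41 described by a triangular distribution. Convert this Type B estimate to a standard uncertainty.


u_B = half_width / sqrt(6)
u_B = 2.41 / 2.4494897
u_B = 0.9839

0.9839


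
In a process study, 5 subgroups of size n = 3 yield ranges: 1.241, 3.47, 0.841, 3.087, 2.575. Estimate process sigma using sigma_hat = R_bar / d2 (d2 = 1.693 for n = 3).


R_bar = (1.241 + 3.47 + 0.841 + 3.087 + 2.575) / 5
R_bar = 11.214 / 5 = 2.2428
sigma_hat = R_bar / d2 = 2.2428 / 1.693 = 1.3247

1.3247


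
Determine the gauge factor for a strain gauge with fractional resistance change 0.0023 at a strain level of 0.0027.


GF = (dR/R) / epsilon
= 0.0023 / 0.0027
= 0.8519

0.8519


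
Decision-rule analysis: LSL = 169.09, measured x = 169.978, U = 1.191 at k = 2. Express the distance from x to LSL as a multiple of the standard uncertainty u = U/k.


u = U / k = 1.191 / 2 = 0.5955
margin = |LSL - x| = |169.09 - 169.978| = 0.888
z = margin / u = 0.888 / 0.5955
z = 1.4912

1.4912


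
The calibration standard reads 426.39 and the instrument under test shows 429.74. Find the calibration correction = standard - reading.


Correction = standard - reading
= 426.39 - 429.74
= -3.3500

-3.3500


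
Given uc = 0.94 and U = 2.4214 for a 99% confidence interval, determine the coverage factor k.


k = U / uc
k = 2.4214 / 0.94
k = 2.576

2.576


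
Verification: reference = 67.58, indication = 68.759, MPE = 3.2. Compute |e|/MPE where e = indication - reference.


e = indication - reference = 68.759 - 67.58 = 1.1790
|e| = 1.1790
ratio = |e| / MPE = 1.1790 / 3.2
ratio = 0.3684

0.3684


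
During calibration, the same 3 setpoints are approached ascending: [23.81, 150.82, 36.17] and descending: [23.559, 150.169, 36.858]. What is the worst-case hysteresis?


|23.81 - 23.559| = 0.2510
|150.82 - 150.169| = 0.6510
|36.17 - 36.858| = 0.6880
hysteresis = max(diffs) = 0.6880

0.6880


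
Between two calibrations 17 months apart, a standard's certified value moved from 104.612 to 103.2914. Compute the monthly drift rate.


rate = (v2 - v1) / months
= (103.2914 - 104.612) / 17
= -1.3206 / 17
= -0.0777

-0.0777


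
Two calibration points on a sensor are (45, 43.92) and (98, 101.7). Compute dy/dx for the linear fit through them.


slope = (y2 - y1) / (x2 - x1)
= (101.7 - 43.92) / (98 - 45)
= 57.7800 / 53
= 1.0902

1.0902


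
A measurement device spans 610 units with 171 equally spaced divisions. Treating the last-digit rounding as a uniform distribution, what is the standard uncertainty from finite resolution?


resolution = range / divisions
resolution = 610 / 171 = 3.5672515
u_res = resolution / (2*sqrt(3))
u_res = 3.5672515 / 3.4641016
u_res = 1.0298

1.0298


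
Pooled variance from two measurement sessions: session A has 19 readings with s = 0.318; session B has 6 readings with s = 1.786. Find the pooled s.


s_p = sqrt(((n1-1)*s1^2 + (n2-1)*s2^2) / (n1+n2-2))
numerator = (19-1)*0.318^2 + (6-1)*1.786^2 = 1.820232 + 15.94898 = 17.769212
denominator = 19 + 6 - 2 = 23
s_p^2 = 17.769212 / 23 = 0.77257443
s_p = sqrt(0.77257443) = 0.8790

0.8790


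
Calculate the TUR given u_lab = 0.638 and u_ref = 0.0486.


TUR = u_lab / u_ref
= 0.638 / 0.0486
= 13.1276

13.1276


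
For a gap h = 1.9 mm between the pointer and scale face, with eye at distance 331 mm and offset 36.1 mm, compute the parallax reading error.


error = h * offset / d
= 1.9 * 36.1 / 331
= 0.2072

0.2072


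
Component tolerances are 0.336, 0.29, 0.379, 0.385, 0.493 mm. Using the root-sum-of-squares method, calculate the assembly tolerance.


RSS = sqrt(0.336^2 + 0.29^2 + 0.379^2 + 0.385^2 + 0.493^2)
= sqrt(0.731911)
= 0.8555

0.8555


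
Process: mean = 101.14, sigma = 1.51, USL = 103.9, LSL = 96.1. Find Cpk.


Cpu = (USL - mean) / (3*sigma) = (103.9 - 101.14) / (3*1.51) = 0.6093
Cpl = (mean - LSL) / (3*sigma) = (101.14 - 96.1) / (3*1.51) = 1.1126
Cpk = min(Cpu, Cpl) = 0.6093

0.6093


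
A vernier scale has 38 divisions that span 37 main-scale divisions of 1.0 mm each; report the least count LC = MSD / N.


LC = MSD / n_div
= 1.0 / 38
= 0.0263

0.0263


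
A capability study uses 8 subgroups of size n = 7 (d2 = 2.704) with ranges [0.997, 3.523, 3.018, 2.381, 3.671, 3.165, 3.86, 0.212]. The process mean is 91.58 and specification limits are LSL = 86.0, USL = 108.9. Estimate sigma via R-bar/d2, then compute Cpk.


R_bar = (0.997 + 3.523 + 3.018 + 2.381 + 3.671 + 3.165 + 3.86 + 0.212) / 8 = 2.603375
sigma = R_bar / d2 = 2.603375 / 2.704 = 0.96278661
Cp = (USL - LSL)/(6*sigma) = (108.9 - 86.0)/(6*0.96278661) = 3.9642
Cpu = (108.9 - 91.58)/(3*0.96278661) = 5.9965
Cpl = (91.58 - 86.0)/(3*0.96278661) = 1.9319
Cpk = min(Cpu, Cpl) = 1.9319

1.9319


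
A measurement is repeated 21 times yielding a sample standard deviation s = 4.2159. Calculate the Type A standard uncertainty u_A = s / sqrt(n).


u_A = s / sqrt(n)
u_A = 4.2159 / sqrt(21)
u_A = 4.2159 / 4.5825757
u_A = 0.9200

0.9200


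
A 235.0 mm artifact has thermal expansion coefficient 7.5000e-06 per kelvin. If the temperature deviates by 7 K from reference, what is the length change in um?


dL = L * alpha * dT
= 235.0 * 7.5000e-06 * 7
= 0.0123375 mm
dL_um = 0.0123375 * 1000 = 12.3375 um

12.3375


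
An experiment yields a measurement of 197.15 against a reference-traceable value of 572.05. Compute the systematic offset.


Systematic error = measured - true
= 197.15 - 572.05
= -374.9000

-374.9000


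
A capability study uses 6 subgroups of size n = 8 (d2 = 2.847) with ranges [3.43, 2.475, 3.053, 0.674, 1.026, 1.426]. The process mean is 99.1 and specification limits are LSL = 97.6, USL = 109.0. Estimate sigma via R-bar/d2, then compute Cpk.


R_bar = (3.43 + 2.475 + 3.053 + 0.674 + 1.026 + 1.426) / 6 = 2.014
sigma = R_bar / d2 = 2.014 / 2.847 = 0.70741131
Cp = (USL - LSL)/(6*sigma) = (109.0 - 97.6)/(6*0.70741131) = 2.6858
Cpu = (109.0 - 99.1)/(3*0.70741131) = 4.6649
Cpl = (99.1 - 97.6)/(3*0.70741131) = 0.7068
Cpk = min(Cpu, Cpl) = 0.7068

0.7068


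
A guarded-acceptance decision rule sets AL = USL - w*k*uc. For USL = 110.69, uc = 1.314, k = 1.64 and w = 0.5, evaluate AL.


U = k * uc = 1.64 * 1.314 = 2.15496
guard band g = w * U = 0.5 * 2.15496 = 1.07748
AL = USL - g = 110.69 - 1.07748
AL = 109.6125

109.6125


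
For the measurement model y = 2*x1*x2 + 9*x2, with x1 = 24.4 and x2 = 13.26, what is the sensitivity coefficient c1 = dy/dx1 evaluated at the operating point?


y = 2*x1*x2 + 9*x2
dy/dx1 = 2*x2
Evaluate at x2 = 13.26: c1 = 2 * 13.26
c1 = 26.5200

26.5200


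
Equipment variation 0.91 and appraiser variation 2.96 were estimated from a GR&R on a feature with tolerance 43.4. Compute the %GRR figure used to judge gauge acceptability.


GRR = sqrt(EV^2 + AV^2) = sqrt(0.91^2 + 2.96^2) = 3.0967241
%GRR = GRR / tol * 100 = 3.0967241 / 43.4 * 100
%GRR = 7.1353

7.1353


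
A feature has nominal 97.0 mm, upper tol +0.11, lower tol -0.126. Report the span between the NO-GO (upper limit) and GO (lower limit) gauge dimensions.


GO = nominal - lower_tol (smallest hole = maximum material condition)
GO = 97.0 - 0.126 = 96.874
NO-GO = nominal + upper_tol (largest hole = least material condition)
NO-GO = 97.0 + 0.11 = 97.11
spread = NO-GO - GO = 97.11 - 96.874 = 0.2360

0.2360


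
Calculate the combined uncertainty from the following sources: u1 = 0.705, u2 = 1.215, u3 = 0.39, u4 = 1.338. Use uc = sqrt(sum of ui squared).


uc = sqrt(0.705^2 + 1.215^2 + 0.39^2 + 1.338^2)
uc = sqrt(3.915594)
uc = 1.9788

1.9788


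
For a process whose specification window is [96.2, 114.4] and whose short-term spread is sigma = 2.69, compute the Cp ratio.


Cp = (USL - LSL) / (6 * sigma)
= (114.4 - 96.2) / (6 * 2.69)
= 18.2000 / 16.1400
= 1.1276

1.1276


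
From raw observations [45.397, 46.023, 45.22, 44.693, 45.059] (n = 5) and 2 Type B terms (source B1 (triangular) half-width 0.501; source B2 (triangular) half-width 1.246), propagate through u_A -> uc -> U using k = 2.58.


mean = (45.397 + 46.023 + 45.22 + 44.693 + 45.059) / 5 = 45.2784
s = sqrt(sum((x - mean)^2)/(n-1)) = 0.49059535
u_A = s / sqrt(n) = 0.49059535 / sqrt(5) = 0.21940091
u_B1 = 0.501 / sqrt(6) = 0.20453239
u_B2 = 1.246 / sqrt(6) = 0.50867737
uc = sqrt(0.21940091^2 + 0.20453239^2 + 0.50867737^2) = 0.59052767
U = k * uc = 2.58 * 0.59052767
U = 1.5236

1.5236


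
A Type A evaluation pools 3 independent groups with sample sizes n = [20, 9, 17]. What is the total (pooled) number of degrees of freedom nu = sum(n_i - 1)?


nu = sum_i (n_i - 1)
nu = ((20 - 1) + (9 - 1) + (17 - 1))
nu = 19 + 8 + 16
nu = 43

43


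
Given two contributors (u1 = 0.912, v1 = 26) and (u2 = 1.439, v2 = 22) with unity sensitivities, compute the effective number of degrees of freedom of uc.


uc = sqrt(u1^2 + u2^2) = sqrt(0.912^2 + 1.439^2) = 1.7036622
v_eff = uc^4 / (u1^4/v1 + u2^4/v2)
= 1.7036622^4 / (0.912^4/26 + 1.439^4/22)
= 8.4243024 / 0.2215115
v_eff = 38.0310

38.0310


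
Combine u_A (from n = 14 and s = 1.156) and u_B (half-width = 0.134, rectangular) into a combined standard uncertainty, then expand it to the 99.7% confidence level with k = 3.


u_A = s / sqrt(n) = 1.156 / sqrt(14) = 0.308954
u_B = half_width / sqrt(3) = 0.134 / sqrt(3) = 0.077364936
uc = sqrt(u_A^2 + u_B^2) = sqrt(0.308954^2 + 0.077364936^2) = 0.31849318
U = k * uc = 3 * 0.31849318
U = 0.9555

0.9555


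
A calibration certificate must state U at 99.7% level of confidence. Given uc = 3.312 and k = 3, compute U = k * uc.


U = k * uc
U = 3 * 3.312
U = 9.9360

9.9360


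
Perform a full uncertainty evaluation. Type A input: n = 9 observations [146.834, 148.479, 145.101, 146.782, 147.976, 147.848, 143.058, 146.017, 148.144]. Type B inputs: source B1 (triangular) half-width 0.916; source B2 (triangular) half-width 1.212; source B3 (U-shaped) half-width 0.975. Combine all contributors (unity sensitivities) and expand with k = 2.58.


mean = (146.834 + 148.479 + 145.101 + 146.782 + 147.976 + 147.848 + 143.058 + 146.017 + 148.144) / 9 = 146.6932222
s = sqrt(sum((x - mean)^2)/(n-1)) = 1.7502777
u_A = s / sqrt(n) = 1.7502777 / sqrt(9) = 0.5834259
u_B1 = 0.916 / sqrt(6) = 0.37395543
u_B2 = 1.212 / sqrt(6) = 0.49479693
u_B3 = 0.975 / sqrt(2) = 0.68942911
uc = sqrt(0.5834259^2 + 0.37395543^2 + 0.49479693^2 + 0.68942911^2) = 1.0956117
U = k * uc = 2.58 * 1.0956117
U = 2.8267

2.8267


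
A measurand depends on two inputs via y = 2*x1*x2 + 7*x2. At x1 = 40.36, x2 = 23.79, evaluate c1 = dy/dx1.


y = 2*x1*x2 + 7*x2
dy/dx1 = 2*x2
Evaluate at x2 = 23.79: c1 = 2 * 23.79
c1 = 47.5800

47.5800


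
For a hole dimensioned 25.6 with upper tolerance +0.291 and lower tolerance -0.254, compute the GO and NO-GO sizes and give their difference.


GO = nominal - lower_tol (smallest hole = maximum material condition)
GO = 25.6 - 0.254 = 25.346
NO-GO = nominal + upper_tol (largest hole = least material condition)
NO-GO = 25.6 + 0.291 = 25.891
spread = NO-GO - GO = 25.891 - 25.346 = 0.5450

0.5450


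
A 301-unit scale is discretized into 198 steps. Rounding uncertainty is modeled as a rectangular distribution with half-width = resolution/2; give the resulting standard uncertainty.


resolution = range / divisions
resolution = 301 / 198 = 1.520202
u_res = resolution / (2*sqrt(3))
u_res = 1.520202 / 3.4641016
u_res = 0.4388

0.4388


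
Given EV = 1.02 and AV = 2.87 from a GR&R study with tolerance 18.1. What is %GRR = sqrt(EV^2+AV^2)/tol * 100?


GRR = sqrt(EV^2 + AV^2) = sqrt(1.02^2 + 2.87^2) = 3.0458661
%GRR = GRR / tol * 100 = 3.0458661 / 18.1 * 100
%GRR = 16.8280

16.8280


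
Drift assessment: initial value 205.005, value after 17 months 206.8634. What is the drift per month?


rate = (v2 - v1) / months
= (206.8634 - 205.005) / 17
= 1.8584 / 17
= 0.1093

0.1093


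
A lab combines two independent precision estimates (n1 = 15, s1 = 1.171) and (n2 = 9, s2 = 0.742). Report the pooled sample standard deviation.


s_p = sqrt(((n1-1)*s1^2 + (n2-1)*s2^2) / (n1+n2-2))
numerator = (15-1)*1.171^2 + (9-1)*0.742^2 = 19.197374 + 4.404512 = 23.601886
denominator = 15 + 9 - 2 = 22
s_p^2 = 23.601886 / 22 = 1.072813
s_p = sqrt(1.072813) = 1.0358

1.0358


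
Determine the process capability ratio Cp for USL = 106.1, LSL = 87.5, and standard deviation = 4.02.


Cp = (USL - LSL) / (6 * sigma)
= (106.1 - 87.5) / (6 * 4.02)
= 18.6000 / 24.1200
= 0.7711

0.7711


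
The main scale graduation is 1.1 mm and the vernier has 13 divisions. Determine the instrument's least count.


LC = MSD / n_div
= 1.1 / 13
= 0.0846

0.0846


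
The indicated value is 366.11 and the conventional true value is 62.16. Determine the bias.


Systematic error = measured - true
= 366.11 - 62.16
= 303.9500

303.9500


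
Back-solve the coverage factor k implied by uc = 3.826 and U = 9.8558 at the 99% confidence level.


k = U / uc
k = 9.8558 / 3.826
k = 2.576

2.576


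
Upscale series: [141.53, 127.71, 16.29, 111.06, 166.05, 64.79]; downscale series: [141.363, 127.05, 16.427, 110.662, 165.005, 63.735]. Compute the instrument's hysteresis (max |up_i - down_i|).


|141.53 - 141.363| = 0.1670
|127.71 - 127.05| = 0.6600
|16.29 - 16.427| = 0.1370
|111.06 - 110.662| = 0.3980
|166.05 - 165.005| = 1.0450
|64.79 - 63.735| = 1.0550
hysteresis = max(diffs) = 1.0550

1.0550


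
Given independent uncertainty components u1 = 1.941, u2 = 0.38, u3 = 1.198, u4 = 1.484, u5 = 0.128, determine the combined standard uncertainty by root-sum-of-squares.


uc = sqrt(1.941^2 + 0.38^2 + 1.198^2 + 1.484^2 + 0.128^2)
uc = sqrt(7.565725)
uc = 2.7506

2.7506


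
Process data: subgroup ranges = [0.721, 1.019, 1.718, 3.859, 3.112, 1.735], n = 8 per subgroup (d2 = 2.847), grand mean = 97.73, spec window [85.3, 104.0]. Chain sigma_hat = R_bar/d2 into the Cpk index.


R_bar = (0.721 + 1.019 + 1.718 + 3.859 + 3.112 + 1.735) / 6 = 2.0273333
sigma = R_bar / d2 = 2.0273333 / 2.847 = 0.71209459
Cp = (USL - LSL)/(6*sigma) = (104.0 - 85.3)/(6*0.71209459) = 4.3768
Cpu = (104.0 - 97.73)/(3*0.71209459) = 2.9350
Cpl = (97.73 - 85.3)/(3*0.71209459) = 5.8185
Cpk = min(Cpu, Cpl) = 2.9350

2.9350


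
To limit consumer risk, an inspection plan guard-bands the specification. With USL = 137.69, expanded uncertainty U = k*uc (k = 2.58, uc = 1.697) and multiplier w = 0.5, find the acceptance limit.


U = k * uc = 2.58 * 1.697 = 4.37826
guard band g = w * U = 0.5 * 4.37826 = 2.18913
AL = USL - g = 137.69 - 2.18913
AL = 135.5009

135.5009


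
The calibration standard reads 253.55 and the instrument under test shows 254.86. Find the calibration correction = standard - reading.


Correction = standard - reading
= 253.55 - 254.86
= -1.3100

-1.3100


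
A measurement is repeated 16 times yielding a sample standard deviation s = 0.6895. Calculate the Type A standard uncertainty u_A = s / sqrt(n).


u_A = s / sqrt(n)
u_A = 0.6895 / sqrt(16)
u_A = 0.6895 / 4
u_A = 0.1724

0.1724


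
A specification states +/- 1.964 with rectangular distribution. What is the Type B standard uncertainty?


u_B = half_width / sqrt(3)
u_B = 1.964 / 1.7320508
u_B = 1.1339

1.1339


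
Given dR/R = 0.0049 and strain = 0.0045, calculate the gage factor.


GF = (dR/R) / epsilon
= 0.0049 / 0.0045
= 1.0889

1.0889


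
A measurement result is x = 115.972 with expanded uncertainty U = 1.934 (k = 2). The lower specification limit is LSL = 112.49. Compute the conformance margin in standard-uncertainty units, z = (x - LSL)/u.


u = U / k = 1.934 / 2 = 0.967
margin = |LSL - x| = |112.49 - 115.972| = 3.482
z = margin / u = 3.482 / 0.967
z = 3.6008

3.6008


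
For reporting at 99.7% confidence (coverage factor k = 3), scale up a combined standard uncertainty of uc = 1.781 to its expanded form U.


U = k * uc
U = 3 * 1.781
U = 5.3430

5.3430


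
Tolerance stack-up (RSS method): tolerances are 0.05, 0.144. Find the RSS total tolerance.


RSS = sqrt(0.05^2 + 0.144^2)
= sqrt(0.023236)
= 0.1524

0.1524


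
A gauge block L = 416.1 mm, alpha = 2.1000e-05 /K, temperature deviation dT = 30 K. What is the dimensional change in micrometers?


dL = L * alpha * dT
= 416.1 * 2.1000e-05 * 30
= 0.2621430 mm
dL_um = 0.2621430 * 1000 = 262.1430 um

262.1430


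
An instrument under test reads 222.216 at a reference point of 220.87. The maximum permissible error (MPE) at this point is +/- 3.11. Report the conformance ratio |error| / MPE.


e = indication - reference = 222.216 - 220.87 = 1.3460
|e| = 1.3460
ratio = |e| / MPE = 1.3460 / 3.11
ratio = 0.4328

0.4328


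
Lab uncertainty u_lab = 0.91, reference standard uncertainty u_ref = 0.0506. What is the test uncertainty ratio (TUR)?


TUR = u_lab / u_ref
= 0.91 / 0.0506
= 17.9842

17.9842


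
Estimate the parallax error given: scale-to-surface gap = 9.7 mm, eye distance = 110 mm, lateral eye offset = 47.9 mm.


error = h * offset / d
= 9.7 * 47.9 / 110
= 4.2239

4.2239


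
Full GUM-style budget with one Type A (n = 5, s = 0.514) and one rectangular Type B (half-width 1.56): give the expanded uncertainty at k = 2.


u_A = s / sqrt(n) = 0.514 / sqrt(5) = 0.22986779
u_B = half_width / sqrt(3) = 1.56 / sqrt(3) = 0.90066642
uc = sqrt(u_A^2 + u_B^2) = sqrt(0.22986779^2 + 0.90066642^2) = 0.92953709
U = k * uc = 2 * 0.92953709
U = 1.8591

1.8591


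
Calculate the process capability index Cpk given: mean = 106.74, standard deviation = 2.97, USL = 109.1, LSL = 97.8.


Cpu = (USL - mean) / (3*sigma) = (109.1 - 106.74) / (3*2.97) = 0.2649
Cpl = (mean - LSL) / (3*sigma) = (106.74 - 97.8) / (3*2.97) = 1.0034
Cpk = min(Cpu, Cpl) = 0.2649

0.2649


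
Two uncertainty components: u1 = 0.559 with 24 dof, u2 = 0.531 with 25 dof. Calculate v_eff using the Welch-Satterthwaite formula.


uc = sqrt(u1^2 + u2^2) = sqrt(0.559^2 + 0.531^2) = 0.77100065
v_eff = uc^4 / (u1^4/v1 + u2^4/v2)
= 0.77100065^4 / (0.559^4/24 + 0.531^4/25)
= 0.35336129 / 0.0072485959
v_eff = 48.7489

48.7489


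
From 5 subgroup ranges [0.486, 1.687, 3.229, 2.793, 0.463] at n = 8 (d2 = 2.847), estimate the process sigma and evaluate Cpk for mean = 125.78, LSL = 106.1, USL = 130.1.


R_bar = (0.486 + 1.687 + 3.229 + 2.793 + 0.463) / 5 = 1.7316
sigma = R_bar / d2 = 1.7316 / 2.847 = 0.60821918
Cp = (USL - LSL)/(6*sigma) = (130.1 - 106.1)/(6*0.60821918) = 6.5766
Cpu = (130.1 - 125.78)/(3*0.60821918) = 2.3676
Cpl = (125.78 - 106.1)/(3*0.60821918) = 10.7856
Cpk = min(Cpu, Cpl) = 2.3676

2.3676
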